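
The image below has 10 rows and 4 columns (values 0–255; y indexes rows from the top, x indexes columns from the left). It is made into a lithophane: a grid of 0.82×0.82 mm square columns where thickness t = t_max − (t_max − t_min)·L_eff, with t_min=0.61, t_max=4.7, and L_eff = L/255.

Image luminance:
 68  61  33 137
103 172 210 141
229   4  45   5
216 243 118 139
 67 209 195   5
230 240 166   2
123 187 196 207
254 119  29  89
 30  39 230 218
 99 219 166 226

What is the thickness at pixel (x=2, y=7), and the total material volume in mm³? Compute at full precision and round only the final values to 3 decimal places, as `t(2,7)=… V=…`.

t(2,7)=4.235 V=67.429

span = t_max - t_min = 4.7 - 0.61 = 4.090
L(2,7) = 29, L_eff = 29/255 = 0.113725
t(2,7) = 4.7 - 4.090·0.113725 = 4.235
Σt over all 10·4 pixels = 852393/8500 ≈ 100.2815294
V = pitch²·Σt = 0.82²·852393/8500 = 67.429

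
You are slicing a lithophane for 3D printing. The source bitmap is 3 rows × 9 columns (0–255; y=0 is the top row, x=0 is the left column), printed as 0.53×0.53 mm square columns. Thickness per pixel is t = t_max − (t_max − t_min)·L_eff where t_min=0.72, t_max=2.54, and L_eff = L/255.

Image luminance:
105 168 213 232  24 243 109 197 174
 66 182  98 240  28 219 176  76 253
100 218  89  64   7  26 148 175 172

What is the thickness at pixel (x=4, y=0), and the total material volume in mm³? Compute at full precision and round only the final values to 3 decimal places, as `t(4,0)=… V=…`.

span = t_max - t_min = 2.54 - 0.72 = 1.820
L(4,0) = 24, L_eff = 24/255 = 0.094118
t(4,0) = 2.54 - 1.820·0.094118 = 2.369
Σt over all 3·9 pixels = 528413/12750 ≈ 41.4441569
V = pitch²·Σt = 0.53²·528413/12750 = 11.642

t(4,0)=2.369 V=11.642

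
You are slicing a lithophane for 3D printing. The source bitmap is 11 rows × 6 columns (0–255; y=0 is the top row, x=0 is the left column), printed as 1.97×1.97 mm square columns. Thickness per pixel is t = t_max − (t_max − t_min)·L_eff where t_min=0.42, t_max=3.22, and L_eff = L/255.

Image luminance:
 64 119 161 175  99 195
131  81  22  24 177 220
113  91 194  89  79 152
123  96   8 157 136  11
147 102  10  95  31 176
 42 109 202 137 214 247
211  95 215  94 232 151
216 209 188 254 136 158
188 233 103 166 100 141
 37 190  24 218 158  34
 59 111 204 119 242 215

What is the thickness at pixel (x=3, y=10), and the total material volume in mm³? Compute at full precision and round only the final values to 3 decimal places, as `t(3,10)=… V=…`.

t(3,10)=1.913 V=444.228

span = t_max - t_min = 3.22 - 0.42 = 2.800
L(3,10) = 119, L_eff = 119/255 = 0.466667
t(3,10) = 3.22 - 2.800·0.466667 = 1.913
Σt over all 11·6 pixels = 145943/1275 ≈ 114.4650980
V = pitch²·Σt = 1.97²·145943/1275 = 444.228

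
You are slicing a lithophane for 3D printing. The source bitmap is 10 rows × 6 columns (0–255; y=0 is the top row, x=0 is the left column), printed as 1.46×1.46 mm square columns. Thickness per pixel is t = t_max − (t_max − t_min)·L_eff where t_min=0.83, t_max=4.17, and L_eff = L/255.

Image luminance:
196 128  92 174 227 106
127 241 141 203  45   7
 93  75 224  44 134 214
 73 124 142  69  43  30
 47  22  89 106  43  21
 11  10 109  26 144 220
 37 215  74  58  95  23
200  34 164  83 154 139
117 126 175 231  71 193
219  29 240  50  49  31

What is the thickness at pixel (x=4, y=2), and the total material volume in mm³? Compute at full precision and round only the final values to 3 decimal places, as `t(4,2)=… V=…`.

span = t_max - t_min = 4.17 - 0.83 = 3.340
L(4,2) = 134, L_eff = 134/255 = 0.525490
t(4,2) = 4.17 - 3.340·0.525490 = 2.415
Σt over all 10·6 pixels = 2086681/12750 ≈ 163.6612549
V = pitch²·Σt = 1.46²·2086681/12750 = 348.860

t(4,2)=2.415 V=348.860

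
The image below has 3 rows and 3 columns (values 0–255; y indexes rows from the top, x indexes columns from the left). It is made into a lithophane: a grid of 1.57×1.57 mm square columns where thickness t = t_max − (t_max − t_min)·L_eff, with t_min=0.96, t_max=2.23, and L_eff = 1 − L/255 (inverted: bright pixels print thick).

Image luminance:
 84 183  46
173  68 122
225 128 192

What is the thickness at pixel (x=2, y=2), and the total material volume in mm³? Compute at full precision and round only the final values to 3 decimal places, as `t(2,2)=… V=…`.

span = t_max - t_min = 2.23 - 0.96 = 1.270
L(2,2) = 192, L_eff = 1 - 192/255 = 0.247059 (inverted)
t(2,2) = 2.23 - 1.270·0.247059 = 1.916
Σt over all 3·3 pixels = 125129/8500 ≈ 14.7210588
V = pitch²·Σt = 1.57²·125129/8500 = 36.286

t(2,2)=1.916 V=36.286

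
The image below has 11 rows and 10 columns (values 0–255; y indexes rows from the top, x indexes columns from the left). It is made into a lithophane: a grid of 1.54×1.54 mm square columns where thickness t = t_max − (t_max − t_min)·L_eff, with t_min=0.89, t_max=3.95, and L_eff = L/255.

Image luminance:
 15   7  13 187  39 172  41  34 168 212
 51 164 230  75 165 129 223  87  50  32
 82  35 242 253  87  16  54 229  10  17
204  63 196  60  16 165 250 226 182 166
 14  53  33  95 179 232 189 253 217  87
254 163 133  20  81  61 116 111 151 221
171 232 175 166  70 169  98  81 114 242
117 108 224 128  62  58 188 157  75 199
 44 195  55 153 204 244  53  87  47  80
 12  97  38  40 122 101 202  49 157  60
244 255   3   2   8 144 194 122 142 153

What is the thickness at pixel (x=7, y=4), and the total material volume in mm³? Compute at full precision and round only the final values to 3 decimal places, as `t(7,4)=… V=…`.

span = t_max - t_min = 3.95 - 0.89 = 3.060
L(7,4) = 253, L_eff = 253/255 = 0.992157
t(7,4) = 3.95 - 3.060·0.992157 = 0.914
Σt over all 11·10 pixels = 273.088
V = pitch²·Σt = 1.54²·273.088 = 647.656

t(7,4)=0.914 V=647.656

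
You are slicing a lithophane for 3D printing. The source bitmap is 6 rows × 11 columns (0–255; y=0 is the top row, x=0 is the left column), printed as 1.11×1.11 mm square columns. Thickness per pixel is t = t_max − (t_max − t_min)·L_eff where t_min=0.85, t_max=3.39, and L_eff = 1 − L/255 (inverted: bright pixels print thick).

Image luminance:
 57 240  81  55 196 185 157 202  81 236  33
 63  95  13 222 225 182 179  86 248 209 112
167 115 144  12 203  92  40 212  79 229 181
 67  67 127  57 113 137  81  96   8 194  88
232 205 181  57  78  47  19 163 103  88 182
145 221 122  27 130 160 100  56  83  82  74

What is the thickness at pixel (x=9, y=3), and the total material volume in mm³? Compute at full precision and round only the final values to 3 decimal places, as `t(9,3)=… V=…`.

t(9,3)=2.782 V=170.015

span = t_max - t_min = 3.39 - 0.85 = 2.540
L(9,3) = 194, L_eff = 1 - 194/255 = 0.239216 (inverted)
t(9,3) = 3.39 - 2.540·0.239216 = 2.782
Σt over all 6·11 pixels = 879671/6375 ≈ 137.9876078
V = pitch²·Σt = 1.11²·879671/6375 = 170.015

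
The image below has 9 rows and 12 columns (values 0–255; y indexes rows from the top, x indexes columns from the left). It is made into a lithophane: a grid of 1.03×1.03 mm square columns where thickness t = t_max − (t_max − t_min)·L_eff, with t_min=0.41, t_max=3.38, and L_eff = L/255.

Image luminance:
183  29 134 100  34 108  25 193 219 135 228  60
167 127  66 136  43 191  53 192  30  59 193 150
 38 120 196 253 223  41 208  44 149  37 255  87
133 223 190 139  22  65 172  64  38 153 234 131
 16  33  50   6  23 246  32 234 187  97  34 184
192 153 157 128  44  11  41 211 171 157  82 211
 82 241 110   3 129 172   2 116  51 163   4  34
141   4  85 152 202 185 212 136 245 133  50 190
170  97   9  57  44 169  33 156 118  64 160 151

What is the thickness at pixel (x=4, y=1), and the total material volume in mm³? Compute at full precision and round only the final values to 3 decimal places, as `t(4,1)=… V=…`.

t(4,1)=2.879 V=228.615

span = t_max - t_min = 3.38 - 0.41 = 2.970
L(4,1) = 43, L_eff = 43/255 = 0.168627
t(4,1) = 3.38 - 2.970·0.168627 = 2.879
Σt over all 9·12 pixels = 91584/425 ≈ 215.4917647
V = pitch²·Σt = 1.03²·91584/425 = 228.615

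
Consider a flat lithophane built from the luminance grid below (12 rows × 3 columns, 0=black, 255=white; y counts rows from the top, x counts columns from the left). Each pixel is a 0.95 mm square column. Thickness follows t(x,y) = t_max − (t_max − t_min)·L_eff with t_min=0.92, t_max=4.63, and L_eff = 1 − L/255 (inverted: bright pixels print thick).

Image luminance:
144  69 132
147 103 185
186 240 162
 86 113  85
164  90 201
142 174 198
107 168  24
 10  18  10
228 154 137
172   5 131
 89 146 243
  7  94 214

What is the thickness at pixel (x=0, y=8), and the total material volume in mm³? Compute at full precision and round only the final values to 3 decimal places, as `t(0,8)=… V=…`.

span = t_max - t_min = 4.63 - 0.92 = 3.710
L(0,8) = 228, L_eff = 1 - 228/255 = 0.105882 (inverted)
t(0,8) = 4.63 - 3.710·0.105882 = 4.237
Σt over all 12·3 pixels = 423833/4250 ≈ 99.7254118
V = pitch²·Σt = 0.95²·423833/4250 = 90.002

t(0,8)=4.237 V=90.002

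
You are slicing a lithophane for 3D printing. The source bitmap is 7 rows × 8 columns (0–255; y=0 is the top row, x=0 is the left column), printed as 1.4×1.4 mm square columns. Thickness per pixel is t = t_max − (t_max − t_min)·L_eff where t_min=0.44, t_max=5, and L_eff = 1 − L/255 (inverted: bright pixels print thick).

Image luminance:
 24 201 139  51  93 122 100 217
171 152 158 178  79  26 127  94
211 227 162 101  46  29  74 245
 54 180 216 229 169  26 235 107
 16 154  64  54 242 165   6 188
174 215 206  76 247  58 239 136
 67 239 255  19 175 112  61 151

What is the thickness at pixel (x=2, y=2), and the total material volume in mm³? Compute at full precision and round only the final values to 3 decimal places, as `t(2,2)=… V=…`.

t(2,2)=3.337 V=313.338

span = t_max - t_min = 5 - 0.44 = 4.560
L(2,2) = 162, L_eff = 1 - 162/255 = 0.364706 (inverted)
t(2,2) = 5 - 4.560·0.364706 = 3.337
Σt over all 7·8 pixels = 339716/2125 ≈ 159.8663529
V = pitch²·Σt = 1.4²·339716/2125 = 313.338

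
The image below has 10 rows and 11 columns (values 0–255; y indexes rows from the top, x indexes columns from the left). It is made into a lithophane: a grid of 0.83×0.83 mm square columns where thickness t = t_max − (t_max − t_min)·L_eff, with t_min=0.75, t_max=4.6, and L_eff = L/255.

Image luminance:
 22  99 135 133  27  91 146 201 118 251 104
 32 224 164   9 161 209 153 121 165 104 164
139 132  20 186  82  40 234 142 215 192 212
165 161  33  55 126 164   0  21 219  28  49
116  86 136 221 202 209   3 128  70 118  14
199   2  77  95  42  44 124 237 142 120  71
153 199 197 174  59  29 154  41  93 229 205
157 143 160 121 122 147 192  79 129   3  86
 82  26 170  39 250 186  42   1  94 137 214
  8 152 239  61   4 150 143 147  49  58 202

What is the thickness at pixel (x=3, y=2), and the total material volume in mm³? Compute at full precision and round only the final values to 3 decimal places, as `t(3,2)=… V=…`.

t(3,2)=1.792 V=210.978

span = t_max - t_min = 4.6 - 0.75 = 3.850
L(3,2) = 186, L_eff = 186/255 = 0.729412
t(3,2) = 4.6 - 3.850·0.729412 = 1.792
Σt over all 10·11 pixels = 52063/170 ≈ 306.2529412
V = pitch²·Σt = 0.83²·52063/170 = 210.978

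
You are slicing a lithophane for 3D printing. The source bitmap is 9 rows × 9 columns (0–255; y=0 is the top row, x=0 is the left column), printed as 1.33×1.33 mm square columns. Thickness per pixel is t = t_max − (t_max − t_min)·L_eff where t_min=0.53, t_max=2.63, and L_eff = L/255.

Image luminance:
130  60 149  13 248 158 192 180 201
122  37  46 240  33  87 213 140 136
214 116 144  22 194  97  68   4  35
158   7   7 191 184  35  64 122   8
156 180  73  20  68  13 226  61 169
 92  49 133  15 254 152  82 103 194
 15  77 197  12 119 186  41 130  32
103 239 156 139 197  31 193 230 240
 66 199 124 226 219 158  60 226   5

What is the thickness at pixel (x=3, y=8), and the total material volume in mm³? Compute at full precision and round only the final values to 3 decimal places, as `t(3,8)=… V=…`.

span = t_max - t_min = 2.63 - 0.53 = 2.100
L(3,8) = 226, L_eff = 226/255 = 0.886275
t(3,8) = 2.63 - 2.100·0.886275 = 0.769
Σt over all 9·9 pixels = 226141/1700 ≈ 133.0241176
V = pitch²·Σt = 1.33²·226141/1700 = 235.306

t(3,8)=0.769 V=235.306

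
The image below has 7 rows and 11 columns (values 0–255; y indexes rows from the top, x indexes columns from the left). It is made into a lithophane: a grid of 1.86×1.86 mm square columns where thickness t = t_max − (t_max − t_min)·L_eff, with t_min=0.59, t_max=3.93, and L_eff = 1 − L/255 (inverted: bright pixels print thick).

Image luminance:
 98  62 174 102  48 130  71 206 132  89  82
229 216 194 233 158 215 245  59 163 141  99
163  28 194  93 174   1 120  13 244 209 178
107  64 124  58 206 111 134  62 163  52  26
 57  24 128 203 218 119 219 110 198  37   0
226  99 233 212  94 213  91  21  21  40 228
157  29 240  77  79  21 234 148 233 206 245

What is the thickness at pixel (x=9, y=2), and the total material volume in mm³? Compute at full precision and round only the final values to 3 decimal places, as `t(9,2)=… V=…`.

t(9,2)=3.327 V=616.200

span = t_max - t_min = 3.93 - 0.59 = 3.340
L(9,2) = 209, L_eff = 1 - 209/255 = 0.180392 (inverted)
t(9,2) = 3.93 - 3.340·0.180392 = 3.327
Σt over all 7·11 pixels = 908377/5100 ≈ 178.1131373
V = pitch²·Σt = 1.86²·908377/5100 = 616.200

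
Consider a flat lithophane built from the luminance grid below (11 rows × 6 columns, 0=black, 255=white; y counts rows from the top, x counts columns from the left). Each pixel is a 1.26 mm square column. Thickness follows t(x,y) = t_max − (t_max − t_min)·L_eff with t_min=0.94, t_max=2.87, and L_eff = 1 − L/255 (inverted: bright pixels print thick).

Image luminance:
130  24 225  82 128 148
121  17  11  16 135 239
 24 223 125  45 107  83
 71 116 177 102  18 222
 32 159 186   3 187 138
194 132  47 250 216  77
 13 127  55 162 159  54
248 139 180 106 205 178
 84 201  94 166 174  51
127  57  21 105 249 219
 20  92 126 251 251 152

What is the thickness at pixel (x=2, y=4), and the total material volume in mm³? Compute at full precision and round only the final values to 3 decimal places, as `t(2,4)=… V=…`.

span = t_max - t_min = 2.87 - 0.94 = 1.930
L(2,4) = 186, L_eff = 1 - 186/255 = 0.270588 (inverted)
t(2,4) = 2.87 - 1.930·0.270588 = 2.348
Σt over all 11·6 pixels = 794822/6375 ≈ 124.6779608
V = pitch²·Σt = 1.26²·794822/6375 = 197.939

t(2,4)=2.348 V=197.939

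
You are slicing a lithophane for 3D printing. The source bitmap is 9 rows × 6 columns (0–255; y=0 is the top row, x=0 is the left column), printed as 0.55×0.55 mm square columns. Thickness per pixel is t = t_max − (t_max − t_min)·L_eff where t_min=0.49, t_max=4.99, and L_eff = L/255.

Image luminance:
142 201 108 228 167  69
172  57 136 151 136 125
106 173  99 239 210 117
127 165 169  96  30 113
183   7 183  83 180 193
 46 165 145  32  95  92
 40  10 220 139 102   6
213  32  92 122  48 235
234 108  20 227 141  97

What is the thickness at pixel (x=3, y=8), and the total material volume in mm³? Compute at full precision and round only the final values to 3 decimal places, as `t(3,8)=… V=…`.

t(3,8)=0.984 V=45.073

span = t_max - t_min = 4.99 - 0.49 = 4.500
L(3,8) = 227, L_eff = 227/255 = 0.890196
t(3,8) = 4.99 - 4.500·0.890196 = 0.984
Σt over all 9·6 pixels = 126651/850 ≈ 149.0011765
V = pitch²·Σt = 0.55²·126651/850 = 45.073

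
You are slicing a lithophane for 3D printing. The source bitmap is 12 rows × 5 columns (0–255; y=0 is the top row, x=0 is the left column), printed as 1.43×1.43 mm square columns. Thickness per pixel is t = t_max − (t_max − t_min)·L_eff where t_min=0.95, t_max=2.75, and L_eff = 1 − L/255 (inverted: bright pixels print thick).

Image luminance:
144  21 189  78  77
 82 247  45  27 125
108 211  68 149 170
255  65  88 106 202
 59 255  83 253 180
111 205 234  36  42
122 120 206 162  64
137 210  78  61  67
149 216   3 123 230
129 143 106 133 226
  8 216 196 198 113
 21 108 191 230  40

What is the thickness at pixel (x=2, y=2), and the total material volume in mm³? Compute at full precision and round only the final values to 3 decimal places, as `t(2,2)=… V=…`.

t(2,2)=1.430 V=230.896

span = t_max - t_min = 2.75 - 0.95 = 1.800
L(2,2) = 68, L_eff = 1 - 68/255 = 0.733333 (inverted)
t(2,2) = 2.75 - 1.800·0.733333 = 1.430
Σt over all 12·5 pixels = 47988/425 ≈ 112.9129412
V = pitch²·Σt = 1.43²·47988/425 = 230.896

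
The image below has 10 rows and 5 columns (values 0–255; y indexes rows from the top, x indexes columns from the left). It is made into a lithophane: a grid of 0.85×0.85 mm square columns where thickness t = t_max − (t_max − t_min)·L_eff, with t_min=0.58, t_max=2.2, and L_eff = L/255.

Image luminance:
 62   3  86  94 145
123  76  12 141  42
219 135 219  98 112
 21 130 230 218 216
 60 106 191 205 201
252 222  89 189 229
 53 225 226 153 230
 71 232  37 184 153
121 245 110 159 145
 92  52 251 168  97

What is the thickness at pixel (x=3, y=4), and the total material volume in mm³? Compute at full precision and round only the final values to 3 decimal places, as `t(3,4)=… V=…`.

t(3,4)=0.898 V=46.748

span = t_max - t_min = 2.2 - 0.58 = 1.620
L(3,4) = 205, L_eff = 205/255 = 0.803922
t(3,4) = 2.2 - 1.620·0.803922 = 0.898
Σt over all 10·5 pixels = 27499/425 ≈ 64.7035294
V = pitch²·Σt = 0.85²·27499/425 = 46.748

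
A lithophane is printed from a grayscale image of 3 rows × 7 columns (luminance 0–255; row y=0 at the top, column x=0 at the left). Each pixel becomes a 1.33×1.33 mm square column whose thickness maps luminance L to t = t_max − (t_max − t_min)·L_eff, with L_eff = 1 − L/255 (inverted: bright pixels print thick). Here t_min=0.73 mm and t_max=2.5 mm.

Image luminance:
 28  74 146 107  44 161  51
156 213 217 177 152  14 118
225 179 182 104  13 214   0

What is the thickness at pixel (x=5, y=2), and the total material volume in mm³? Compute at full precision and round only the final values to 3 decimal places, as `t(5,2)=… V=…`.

span = t_max - t_min = 2.5 - 0.73 = 1.770
L(5,2) = 214, L_eff = 1 - 214/255 = 0.160784 (inverted)
t(5,2) = 2.5 - 1.770·0.160784 = 2.215
Σt over all 3·7 pixels = 28223/850 ≈ 33.2035294
V = pitch²·Σt = 1.33²·28223/850 = 58.734

t(5,2)=2.215 V=58.734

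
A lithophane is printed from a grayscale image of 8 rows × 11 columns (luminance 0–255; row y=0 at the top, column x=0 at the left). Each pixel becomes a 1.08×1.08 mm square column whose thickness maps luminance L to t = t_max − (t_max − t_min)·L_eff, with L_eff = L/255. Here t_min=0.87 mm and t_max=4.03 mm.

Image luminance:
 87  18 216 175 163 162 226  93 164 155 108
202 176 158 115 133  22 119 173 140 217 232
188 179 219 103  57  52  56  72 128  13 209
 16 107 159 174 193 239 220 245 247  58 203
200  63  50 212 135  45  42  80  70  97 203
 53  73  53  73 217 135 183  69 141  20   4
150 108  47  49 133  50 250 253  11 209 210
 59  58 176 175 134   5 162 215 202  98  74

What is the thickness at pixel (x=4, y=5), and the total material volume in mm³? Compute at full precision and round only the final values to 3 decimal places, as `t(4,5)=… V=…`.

span = t_max - t_min = 4.03 - 0.87 = 3.160
L(4,5) = 217, L_eff = 217/255 = 0.850980
t(4,5) = 4.03 - 3.160·0.850980 = 1.341
Σt over all 8·11 pixels = 1357307/6375 ≈ 212.9109020
V = pitch²·Σt = 1.08²·1357307/6375 = 248.339

t(4,5)=1.341 V=248.339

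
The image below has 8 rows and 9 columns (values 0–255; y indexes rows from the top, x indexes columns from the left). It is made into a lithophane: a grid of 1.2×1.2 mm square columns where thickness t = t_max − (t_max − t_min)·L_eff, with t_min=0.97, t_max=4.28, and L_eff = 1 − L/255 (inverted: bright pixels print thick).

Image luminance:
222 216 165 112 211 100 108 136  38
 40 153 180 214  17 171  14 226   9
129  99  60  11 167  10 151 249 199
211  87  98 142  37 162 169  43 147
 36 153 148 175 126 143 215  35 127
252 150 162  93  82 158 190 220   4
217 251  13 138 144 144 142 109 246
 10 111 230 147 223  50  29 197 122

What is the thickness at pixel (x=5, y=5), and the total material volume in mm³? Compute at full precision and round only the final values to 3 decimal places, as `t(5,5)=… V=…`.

t(5,5)=3.021 V=278.048

span = t_max - t_min = 4.28 - 0.97 = 3.310
L(5,5) = 158, L_eff = 1 - 158/255 = 0.380392 (inverted)
t(5,5) = 4.28 - 3.310·0.380392 = 3.021
Σt over all 8·9 pixels = 328251/1700 ≈ 193.0888235
V = pitch²·Σt = 1.2²·328251/1700 = 278.048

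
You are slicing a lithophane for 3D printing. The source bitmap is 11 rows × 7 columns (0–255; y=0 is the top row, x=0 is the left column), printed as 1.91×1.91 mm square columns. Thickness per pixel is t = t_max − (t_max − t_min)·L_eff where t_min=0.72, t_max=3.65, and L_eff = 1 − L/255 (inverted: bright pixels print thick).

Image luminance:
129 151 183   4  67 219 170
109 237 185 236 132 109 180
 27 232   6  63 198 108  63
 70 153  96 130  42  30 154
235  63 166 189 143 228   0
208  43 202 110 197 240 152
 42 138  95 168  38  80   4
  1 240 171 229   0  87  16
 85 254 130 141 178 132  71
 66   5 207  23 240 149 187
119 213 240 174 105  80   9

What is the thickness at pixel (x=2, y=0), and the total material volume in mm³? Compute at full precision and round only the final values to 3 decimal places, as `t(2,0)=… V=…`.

span = t_max - t_min = 3.65 - 0.72 = 2.930
L(2,0) = 183, L_eff = 1 - 183/255 = 0.282353 (inverted)
t(2,0) = 3.65 - 2.930·0.282353 = 2.823
Σt over all 11·7 pixels = 1069522/6375 ≈ 167.7681569
V = pitch²·Σt = 1.91²·1069522/6375 = 612.035

t(2,0)=2.823 V=612.035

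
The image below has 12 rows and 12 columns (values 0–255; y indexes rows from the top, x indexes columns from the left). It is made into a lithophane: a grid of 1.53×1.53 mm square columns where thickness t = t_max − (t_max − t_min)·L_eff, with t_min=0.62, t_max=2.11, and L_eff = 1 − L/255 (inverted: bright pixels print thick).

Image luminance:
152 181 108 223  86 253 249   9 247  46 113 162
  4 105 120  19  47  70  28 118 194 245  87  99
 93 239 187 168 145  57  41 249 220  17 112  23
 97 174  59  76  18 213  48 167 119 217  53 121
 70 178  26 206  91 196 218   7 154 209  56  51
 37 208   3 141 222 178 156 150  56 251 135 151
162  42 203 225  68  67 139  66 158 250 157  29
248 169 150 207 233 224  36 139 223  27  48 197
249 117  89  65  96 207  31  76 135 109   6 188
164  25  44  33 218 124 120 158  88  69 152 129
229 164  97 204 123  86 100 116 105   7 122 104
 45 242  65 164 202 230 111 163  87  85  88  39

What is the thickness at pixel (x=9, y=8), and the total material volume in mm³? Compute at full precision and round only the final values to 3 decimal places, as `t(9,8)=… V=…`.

span = t_max - t_min = 2.11 - 0.62 = 1.490
L(9,8) = 109, L_eff = 1 - 109/255 = 0.572549 (inverted)
t(9,8) = 2.11 - 1.490·0.572549 = 1.257
Σt over all 12·12 pixels = 66443/340 ≈ 195.4205882
V = pitch²·Σt = 1.53²·66443/340 = 457.460

t(9,8)=1.257 V=457.460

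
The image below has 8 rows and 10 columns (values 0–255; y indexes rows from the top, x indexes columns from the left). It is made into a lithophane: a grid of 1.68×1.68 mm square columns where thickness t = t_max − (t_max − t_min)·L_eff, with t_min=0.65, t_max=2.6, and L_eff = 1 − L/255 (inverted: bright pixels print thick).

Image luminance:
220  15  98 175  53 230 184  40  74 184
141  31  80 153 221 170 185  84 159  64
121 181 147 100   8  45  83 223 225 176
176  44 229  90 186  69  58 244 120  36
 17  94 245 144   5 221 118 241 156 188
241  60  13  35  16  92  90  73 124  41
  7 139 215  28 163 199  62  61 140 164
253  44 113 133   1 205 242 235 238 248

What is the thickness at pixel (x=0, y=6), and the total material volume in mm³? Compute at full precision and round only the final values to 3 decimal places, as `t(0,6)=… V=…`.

t(0,6)=0.704 V=367.473

span = t_max - t_min = 2.6 - 0.65 = 1.950
L(0,6) = 7, L_eff = 1 - 7/255 = 0.972549 (inverted)
t(0,6) = 2.6 - 1.950·0.972549 = 0.704
Σt over all 8·10 pixels = 110669/850 ≈ 130.1988235
V = pitch²·Σt = 1.68²·110669/850 = 367.473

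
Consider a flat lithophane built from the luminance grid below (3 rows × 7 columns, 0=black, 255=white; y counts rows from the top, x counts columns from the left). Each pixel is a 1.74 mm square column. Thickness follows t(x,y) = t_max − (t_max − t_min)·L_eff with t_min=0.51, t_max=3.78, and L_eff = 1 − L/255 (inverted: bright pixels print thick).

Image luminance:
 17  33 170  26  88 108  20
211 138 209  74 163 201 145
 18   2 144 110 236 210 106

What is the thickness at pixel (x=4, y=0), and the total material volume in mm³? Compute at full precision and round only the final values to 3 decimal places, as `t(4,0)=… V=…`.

t(4,0)=1.638 V=126.730

span = t_max - t_min = 3.78 - 0.51 = 3.270
L(4,0) = 88, L_eff = 1 - 88/255 = 0.654902 (inverted)
t(4,0) = 3.78 - 3.270·0.654902 = 1.638
Σt over all 3·7 pixels = 88949/2125 ≈ 41.8583529
V = pitch²·Σt = 1.74²·88949/2125 = 126.730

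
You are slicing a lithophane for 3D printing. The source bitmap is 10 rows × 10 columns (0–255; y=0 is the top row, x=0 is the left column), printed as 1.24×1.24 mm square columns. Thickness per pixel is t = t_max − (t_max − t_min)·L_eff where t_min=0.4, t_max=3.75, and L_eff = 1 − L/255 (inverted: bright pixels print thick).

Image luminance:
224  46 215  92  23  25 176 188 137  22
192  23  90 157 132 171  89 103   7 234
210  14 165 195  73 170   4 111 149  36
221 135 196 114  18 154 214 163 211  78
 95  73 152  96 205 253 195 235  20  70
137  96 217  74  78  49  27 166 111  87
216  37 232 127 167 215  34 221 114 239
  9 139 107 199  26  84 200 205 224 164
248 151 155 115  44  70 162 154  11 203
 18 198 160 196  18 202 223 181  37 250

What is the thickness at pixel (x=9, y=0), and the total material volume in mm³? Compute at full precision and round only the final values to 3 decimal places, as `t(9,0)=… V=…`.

span = t_max - t_min = 3.75 - 0.4 = 3.350
L(9,0) = 22, L_eff = 1 - 22/255 = 0.913725 (inverted)
t(9,0) = 3.75 - 3.350·0.913725 = 0.689
Σt over all 10·10 pixels = 271564/1275 ≈ 212.9913725
V = pitch²·Σt = 1.24²·271564/1275 = 327.496

t(9,0)=0.689 V=327.496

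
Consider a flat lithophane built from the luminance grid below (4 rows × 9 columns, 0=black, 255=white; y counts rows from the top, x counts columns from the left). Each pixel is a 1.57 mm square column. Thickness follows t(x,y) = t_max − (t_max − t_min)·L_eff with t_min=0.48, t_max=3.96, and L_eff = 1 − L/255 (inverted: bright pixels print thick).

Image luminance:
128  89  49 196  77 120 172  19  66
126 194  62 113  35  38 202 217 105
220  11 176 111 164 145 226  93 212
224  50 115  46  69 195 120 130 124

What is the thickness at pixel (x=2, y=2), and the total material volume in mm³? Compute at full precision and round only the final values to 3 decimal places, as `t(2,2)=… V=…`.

span = t_max - t_min = 3.96 - 0.48 = 3.480
L(2,2) = 176, L_eff = 1 - 176/255 = 0.309804 (inverted)
t(2,2) = 3.96 - 3.480·0.309804 = 2.882
Σt over all 4·9 pixels = 165451/2125 ≈ 77.8592941
V = pitch²·Σt = 1.57²·165451/2125 = 191.915

t(2,2)=2.882 V=191.915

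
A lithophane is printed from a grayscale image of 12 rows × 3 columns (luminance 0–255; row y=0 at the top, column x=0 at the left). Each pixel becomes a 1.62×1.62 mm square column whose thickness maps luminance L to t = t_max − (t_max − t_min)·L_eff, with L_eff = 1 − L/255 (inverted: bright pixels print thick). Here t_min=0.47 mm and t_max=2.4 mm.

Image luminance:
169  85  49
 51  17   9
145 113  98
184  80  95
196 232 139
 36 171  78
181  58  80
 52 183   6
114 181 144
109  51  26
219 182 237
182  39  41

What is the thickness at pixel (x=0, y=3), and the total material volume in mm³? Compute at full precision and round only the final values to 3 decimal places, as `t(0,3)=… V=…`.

span = t_max - t_min = 2.4 - 0.47 = 1.930
L(0,3) = 184, L_eff = 1 - 184/255 = 0.278431 (inverted)
t(0,3) = 2.4 - 1.930·0.278431 = 1.863
Σt over all 12·3 pixels = 100803/2125 ≈ 47.4367059
V = pitch²·Σt = 1.62²·100803/2125 = 124.493

t(0,3)=1.863 V=124.493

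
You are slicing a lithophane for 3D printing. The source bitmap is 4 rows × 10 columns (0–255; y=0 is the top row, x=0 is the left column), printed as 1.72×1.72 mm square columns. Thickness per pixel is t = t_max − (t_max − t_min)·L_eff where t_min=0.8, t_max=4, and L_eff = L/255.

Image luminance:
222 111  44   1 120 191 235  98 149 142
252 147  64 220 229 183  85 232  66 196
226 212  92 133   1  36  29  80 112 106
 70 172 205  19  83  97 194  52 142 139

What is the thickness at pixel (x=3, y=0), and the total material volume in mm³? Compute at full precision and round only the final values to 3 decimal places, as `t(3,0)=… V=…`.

span = t_max - t_min = 4 - 0.8 = 3.200
L(3,0) = 1, L_eff = 1/255 = 0.003922
t(3,0) = 4 - 3.200·0.003922 = 3.987
Σt over all 4·10 pixels = 40336/425 ≈ 94.9082353
V = pitch²·Σt = 1.72²·40336/425 = 280.777

t(3,0)=3.987 V=280.777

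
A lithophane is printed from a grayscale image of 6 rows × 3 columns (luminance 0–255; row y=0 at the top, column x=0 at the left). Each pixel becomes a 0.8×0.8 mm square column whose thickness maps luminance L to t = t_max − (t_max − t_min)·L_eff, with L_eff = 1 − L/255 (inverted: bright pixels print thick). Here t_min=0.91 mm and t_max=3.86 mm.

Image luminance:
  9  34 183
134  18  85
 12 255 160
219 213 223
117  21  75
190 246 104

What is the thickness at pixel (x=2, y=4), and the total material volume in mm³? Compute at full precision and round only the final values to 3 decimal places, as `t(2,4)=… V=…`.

t(2,4)=1.778 V=27.497

span = t_max - t_min = 3.86 - 0.91 = 2.950
L(2,4) = 75, L_eff = 1 - 75/255 = 0.705882 (inverted)
t(2,4) = 3.86 - 2.950·0.705882 = 1.778
Σt over all 6·3 pixels = 3652/85 ≈ 42.9647059
V = pitch²·Σt = 0.8²·3652/85 = 27.497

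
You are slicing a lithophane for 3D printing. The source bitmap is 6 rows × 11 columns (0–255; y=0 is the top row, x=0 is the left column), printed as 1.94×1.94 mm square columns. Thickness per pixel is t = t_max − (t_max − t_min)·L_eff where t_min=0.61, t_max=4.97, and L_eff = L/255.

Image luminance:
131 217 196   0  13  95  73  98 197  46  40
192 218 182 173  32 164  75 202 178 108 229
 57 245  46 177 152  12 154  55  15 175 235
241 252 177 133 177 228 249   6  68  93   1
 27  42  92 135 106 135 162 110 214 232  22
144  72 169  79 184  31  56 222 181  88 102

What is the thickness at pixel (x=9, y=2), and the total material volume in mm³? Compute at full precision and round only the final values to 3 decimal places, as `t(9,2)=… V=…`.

span = t_max - t_min = 4.97 - 0.61 = 4.360
L(9,2) = 175, L_eff = 175/255 = 0.686275
t(9,2) = 4.97 - 4.360·0.686275 = 1.978
Σt over all 6·11 pixels = 782813/4250 ≈ 184.1912941
V = pitch²·Σt = 1.94²·782813/4250 = 693.222

t(9,2)=1.978 V=693.222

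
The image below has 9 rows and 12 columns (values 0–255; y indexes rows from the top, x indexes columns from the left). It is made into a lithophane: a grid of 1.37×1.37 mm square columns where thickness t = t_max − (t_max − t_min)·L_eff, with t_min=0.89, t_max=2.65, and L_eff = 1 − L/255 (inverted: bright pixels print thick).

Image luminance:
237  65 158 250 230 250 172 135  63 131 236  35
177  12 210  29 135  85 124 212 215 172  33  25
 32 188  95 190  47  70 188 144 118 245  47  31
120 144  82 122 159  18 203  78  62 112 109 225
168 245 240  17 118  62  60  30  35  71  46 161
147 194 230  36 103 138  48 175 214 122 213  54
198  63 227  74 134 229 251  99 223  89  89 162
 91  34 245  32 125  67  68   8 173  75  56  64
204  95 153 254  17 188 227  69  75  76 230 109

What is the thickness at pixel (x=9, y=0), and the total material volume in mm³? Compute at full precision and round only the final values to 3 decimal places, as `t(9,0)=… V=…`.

span = t_max - t_min = 2.65 - 0.89 = 1.760
L(9,0) = 131, L_eff = 1 - 131/255 = 0.486275 (inverted)
t(9,0) = 2.65 - 1.760·0.486275 = 1.794
Σt over all 9·12 pixels = 243289/1275 ≈ 190.8149020
V = pitch²·Σt = 1.37²·243289/1275 = 358.140

t(9,0)=1.794 V=358.140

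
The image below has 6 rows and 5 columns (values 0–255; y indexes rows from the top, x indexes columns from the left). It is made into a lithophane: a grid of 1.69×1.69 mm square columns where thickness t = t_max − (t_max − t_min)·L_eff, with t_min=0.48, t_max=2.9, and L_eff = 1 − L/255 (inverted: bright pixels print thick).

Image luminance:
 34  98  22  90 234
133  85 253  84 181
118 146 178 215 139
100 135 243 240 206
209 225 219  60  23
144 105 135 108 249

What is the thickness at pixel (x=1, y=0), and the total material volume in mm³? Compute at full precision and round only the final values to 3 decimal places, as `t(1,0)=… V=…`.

span = t_max - t_min = 2.9 - 0.48 = 2.420
L(1,0) = 98, L_eff = 1 - 98/255 = 0.615686 (inverted)
t(1,0) = 2.9 - 2.420·0.615686 = 1.410
Σt over all 6·5 pixels = 717331/12750 ≈ 56.2612549
V = pitch²·Σt = 1.69²·717331/12750 = 160.688

t(1,0)=1.410 V=160.688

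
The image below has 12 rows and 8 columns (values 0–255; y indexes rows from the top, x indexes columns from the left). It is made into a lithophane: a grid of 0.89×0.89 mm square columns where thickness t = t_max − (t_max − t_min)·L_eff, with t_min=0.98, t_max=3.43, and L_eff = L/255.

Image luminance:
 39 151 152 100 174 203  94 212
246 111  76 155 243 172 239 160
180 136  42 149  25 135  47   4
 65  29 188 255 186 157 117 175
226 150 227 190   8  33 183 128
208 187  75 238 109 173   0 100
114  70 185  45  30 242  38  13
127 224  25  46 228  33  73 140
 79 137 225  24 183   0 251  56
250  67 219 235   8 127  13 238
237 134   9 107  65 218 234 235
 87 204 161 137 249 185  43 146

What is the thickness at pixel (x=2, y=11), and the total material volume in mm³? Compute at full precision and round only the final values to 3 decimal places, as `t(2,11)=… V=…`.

t(2,11)=1.883 V=163.045

span = t_max - t_min = 3.43 - 0.98 = 2.450
L(2,11) = 161, L_eff = 161/255 = 0.631373
t(2,11) = 3.43 - 2.450·0.631373 = 1.883
Σt over all 12·8 pixels = 262444/1275 ≈ 205.8384314
V = pitch²·Σt = 0.89²·262444/1275 = 163.045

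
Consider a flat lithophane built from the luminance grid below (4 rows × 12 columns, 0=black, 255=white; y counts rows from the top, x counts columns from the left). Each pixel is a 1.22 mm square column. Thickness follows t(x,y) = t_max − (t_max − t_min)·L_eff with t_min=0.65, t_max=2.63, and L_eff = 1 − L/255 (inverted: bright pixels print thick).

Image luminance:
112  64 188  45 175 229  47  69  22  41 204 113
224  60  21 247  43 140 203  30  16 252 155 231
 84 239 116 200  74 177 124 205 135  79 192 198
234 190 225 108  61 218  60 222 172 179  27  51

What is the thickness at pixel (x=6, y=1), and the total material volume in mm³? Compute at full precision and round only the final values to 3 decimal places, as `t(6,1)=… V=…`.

t(6,1)=2.226 V=121.570

span = t_max - t_min = 2.63 - 0.65 = 1.980
L(6,1) = 203, L_eff = 1 - 203/255 = 0.203922 (inverted)
t(6,1) = 2.63 - 1.980·0.203922 = 2.226
Σt over all 4·12 pixels = 347133/4250 ≈ 81.6783529
V = pitch²·Σt = 1.22²·347133/4250 = 121.570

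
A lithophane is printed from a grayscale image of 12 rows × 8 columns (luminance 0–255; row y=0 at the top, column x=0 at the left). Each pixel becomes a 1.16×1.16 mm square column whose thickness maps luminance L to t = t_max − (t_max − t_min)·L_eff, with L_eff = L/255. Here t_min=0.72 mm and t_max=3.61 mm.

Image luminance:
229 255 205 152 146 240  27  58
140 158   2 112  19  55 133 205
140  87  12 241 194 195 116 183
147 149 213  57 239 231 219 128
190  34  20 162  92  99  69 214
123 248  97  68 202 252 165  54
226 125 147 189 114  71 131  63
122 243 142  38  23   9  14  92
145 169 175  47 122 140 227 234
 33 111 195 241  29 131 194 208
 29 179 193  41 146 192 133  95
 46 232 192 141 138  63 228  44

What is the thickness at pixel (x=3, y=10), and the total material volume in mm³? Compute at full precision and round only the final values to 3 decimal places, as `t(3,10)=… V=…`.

t(3,10)=3.145 V=267.805

span = t_max - t_min = 3.61 - 0.72 = 2.890
L(3,10) = 41, L_eff = 41/255 = 0.160784
t(3,10) = 3.61 - 2.890·0.160784 = 3.145
Σt over all 12·8 pixels = 149267/750 ≈ 199.0226667
V = pitch²·Σt = 1.16²·149267/750 = 267.805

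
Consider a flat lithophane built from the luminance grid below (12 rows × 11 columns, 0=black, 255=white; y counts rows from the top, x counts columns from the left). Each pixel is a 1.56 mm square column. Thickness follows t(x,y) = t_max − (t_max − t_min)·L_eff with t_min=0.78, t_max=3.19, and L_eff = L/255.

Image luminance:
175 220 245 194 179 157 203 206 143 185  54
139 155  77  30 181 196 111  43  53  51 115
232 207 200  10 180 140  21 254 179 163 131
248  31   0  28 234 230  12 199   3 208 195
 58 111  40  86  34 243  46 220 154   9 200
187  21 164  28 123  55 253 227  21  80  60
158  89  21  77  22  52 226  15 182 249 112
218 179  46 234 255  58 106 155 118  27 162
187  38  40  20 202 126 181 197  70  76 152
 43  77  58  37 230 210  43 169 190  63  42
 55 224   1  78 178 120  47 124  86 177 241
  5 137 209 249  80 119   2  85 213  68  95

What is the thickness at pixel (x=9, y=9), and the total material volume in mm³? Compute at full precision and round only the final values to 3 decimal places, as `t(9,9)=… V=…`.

t(9,9)=2.595 V=646.576

span = t_max - t_min = 3.19 - 0.78 = 2.410
L(9,9) = 63, L_eff = 63/255 = 0.247059
t(9,9) = 3.19 - 2.410·0.247059 = 2.595
Σt over all 12·11 pixels = 3387509/12750 ≈ 265.6869804
V = pitch²·Σt = 1.56²·3387509/12750 = 646.576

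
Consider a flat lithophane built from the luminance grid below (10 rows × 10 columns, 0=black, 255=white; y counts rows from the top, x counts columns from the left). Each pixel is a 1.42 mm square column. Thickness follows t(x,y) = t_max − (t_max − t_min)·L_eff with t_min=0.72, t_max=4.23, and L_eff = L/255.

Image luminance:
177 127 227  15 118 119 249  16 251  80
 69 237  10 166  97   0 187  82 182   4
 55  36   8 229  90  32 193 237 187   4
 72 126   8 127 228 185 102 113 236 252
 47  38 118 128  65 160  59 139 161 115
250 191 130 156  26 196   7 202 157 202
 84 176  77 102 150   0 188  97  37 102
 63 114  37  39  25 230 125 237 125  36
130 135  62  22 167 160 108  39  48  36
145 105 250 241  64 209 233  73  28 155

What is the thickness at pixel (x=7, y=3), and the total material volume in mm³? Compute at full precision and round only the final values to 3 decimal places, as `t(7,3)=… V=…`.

span = t_max - t_min = 4.23 - 0.72 = 3.510
L(7,3) = 113, L_eff = 113/255 = 0.443137
t(7,3) = 4.23 - 3.510·0.443137 = 2.675
Σt over all 10·10 pixels = 258.732
V = pitch²·Σt = 1.42²·258.732 = 521.707

t(7,3)=2.675 V=521.707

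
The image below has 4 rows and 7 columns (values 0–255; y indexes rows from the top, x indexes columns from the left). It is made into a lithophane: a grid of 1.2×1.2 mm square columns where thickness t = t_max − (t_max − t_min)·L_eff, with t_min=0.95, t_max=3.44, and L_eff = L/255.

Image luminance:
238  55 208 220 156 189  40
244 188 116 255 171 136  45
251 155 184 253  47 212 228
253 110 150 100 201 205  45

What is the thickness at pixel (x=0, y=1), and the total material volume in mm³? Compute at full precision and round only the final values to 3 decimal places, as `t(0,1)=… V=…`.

span = t_max - t_min = 3.44 - 0.95 = 2.490
L(0,1) = 244, L_eff = 244/255 = 0.956863
t(0,1) = 3.44 - 2.490·0.956863 = 1.057
Σt over all 4·7 pixels = 86471/1700 ≈ 50.8652941
V = pitch²·Σt = 1.2²·86471/1700 = 73.246

t(0,1)=1.057 V=73.246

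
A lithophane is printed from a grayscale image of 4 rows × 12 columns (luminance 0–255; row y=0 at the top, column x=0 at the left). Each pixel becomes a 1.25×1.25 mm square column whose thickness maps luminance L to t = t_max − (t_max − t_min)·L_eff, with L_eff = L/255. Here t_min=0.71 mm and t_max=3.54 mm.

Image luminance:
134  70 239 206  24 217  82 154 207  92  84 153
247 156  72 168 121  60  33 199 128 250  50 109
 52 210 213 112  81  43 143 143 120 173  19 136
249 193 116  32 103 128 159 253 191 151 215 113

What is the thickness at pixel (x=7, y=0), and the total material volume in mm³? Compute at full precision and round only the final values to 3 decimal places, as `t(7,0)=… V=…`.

span = t_max - t_min = 3.54 - 0.71 = 2.830
L(7,0) = 154, L_eff = 154/255 = 0.603922
t(7,0) = 3.54 - 2.830·0.603922 = 1.831
Σt over all 4·12 pixels = 821437/8500 ≈ 96.6396471
V = pitch²·Σt = 1.25²·821437/8500 = 150.999

t(7,0)=1.831 V=150.999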